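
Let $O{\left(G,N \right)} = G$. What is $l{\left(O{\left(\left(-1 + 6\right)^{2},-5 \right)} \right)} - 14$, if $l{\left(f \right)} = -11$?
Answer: $-25$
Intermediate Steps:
$l{\left(O{\left(\left(-1 + 6\right)^{2},-5 \right)} \right)} - 14 = -11 - 14 = -25$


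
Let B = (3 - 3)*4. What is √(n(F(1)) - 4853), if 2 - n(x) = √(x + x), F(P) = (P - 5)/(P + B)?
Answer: √(-4851 - 2*I*√2) ≈ 0.0203 - 69.649*I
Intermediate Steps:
B = 0 (B = 0*4 = 0)
F(P) = (-5 + P)/P (F(P) = (P - 5)/(P + 0) = (-5 + P)/P)
n(x) = 2 - √2*√x (n(x) = 2 - √(x + x) = 2 - √(2*x) = 2 - √2*√x)
√(n(F(1)) - 4853) = √((2 - √2*√((-5 + 1)/1)) - 4853) = √((2 - √2*√(1*(-4))) - 4853) = √((2 - √2*√(-4)) - 4853) = √((2 - √2*2*I) - 4853) = √((2 - 2*I*√2) - 4853) = √(-4851 - 2*I*√2)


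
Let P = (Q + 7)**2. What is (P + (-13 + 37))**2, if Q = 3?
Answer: 15376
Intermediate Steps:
P = 100 (P = (3 + 7)**2 = 10**2 = 100)
(P + (-13 + 37))**2 = (100 + (-13 + 37))**2 = (100 + 24)**2 = 124**2 = 15376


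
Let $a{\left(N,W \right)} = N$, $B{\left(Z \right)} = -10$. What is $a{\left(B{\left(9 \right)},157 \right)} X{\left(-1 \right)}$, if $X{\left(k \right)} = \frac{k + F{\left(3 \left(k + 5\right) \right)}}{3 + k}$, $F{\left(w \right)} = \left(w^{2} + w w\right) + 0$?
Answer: $-1435$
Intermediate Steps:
$F{\left(w \right)} = 2 w^{2}$ ($F{\left(w \right)} = \left(w^{2} + w^{2}\right) + 0 = 2 w^{2} + 0 = 2 w^{2}$)
$X{\left(k \right)} = \frac{k + 2 \left(15 + 3 k\right)^{2}}{3 + k}$ ($X{\left(k \right)} = \frac{k + 2 \left(3 \left(k + 5\right)\right)^{2}}{3 + k} = \frac{k + 2 \left(3 \left(5 + k\right)\right)^{2}}{3 + k} = \frac{k + 2 \left(15 + 3 k\right)^{2}}{3 + k}$)
$a{\left(B{\left(9 \right)},157 \right)} X{\left(-1 \right)} = - 10 \frac{-1 + 18 \left(5 - 1\right)^{2}}{3 - 1} = - 10 \frac{-1 + 18 \cdot 4^{2}}{2} = - 10 \frac{-1 + 18 \cdot 16}{2} = - 10 \frac{-1 + 288}{2} = - 10 \cdot \frac{1}{2} \cdot 287 = \left(-10\right) \frac{287}{2} = -1435$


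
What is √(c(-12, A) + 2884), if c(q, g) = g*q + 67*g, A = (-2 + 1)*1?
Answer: √2829 ≈ 53.188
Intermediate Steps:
A = -1 (A = -1*1 = -1)
c(q, g) = 67*g + g*q
√(c(-12, A) + 2884) = √(-(67 - 12) + 2884) = √(-1*55 + 2884) = √(-55 + 2884) = √2829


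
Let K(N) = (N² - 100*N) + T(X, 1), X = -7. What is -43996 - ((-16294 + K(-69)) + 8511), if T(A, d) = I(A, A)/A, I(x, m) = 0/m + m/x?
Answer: -335117/7 ≈ -47874.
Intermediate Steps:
I(x, m) = m/x (I(x, m) = 0 + m/x = m/x)
T(A, d) = 1/A (T(A, d) = (A/A)/A = 1/A)
K(N) = -⅐ + N² - 100*N (K(N) = (N² - 100*N) + 1/(-7) = (N² - 100*N) - ⅐ = -⅐ + N² - 100*N)
-43996 - ((-16294 + K(-69)) + 8511) = -43996 - ((-16294 + (-⅐ + (-69)² - 100*(-69))) + 8511) = -43996 - ((-16294 + (-⅐ + 4761 + 6900)) + 8511) = -43996 - ((-16294 + 81626/7) + 8511) = -43996 - (-32432/7 + 8511) = -43996 - 1*27145/7 = -43996 - 27145/7 = -335117/7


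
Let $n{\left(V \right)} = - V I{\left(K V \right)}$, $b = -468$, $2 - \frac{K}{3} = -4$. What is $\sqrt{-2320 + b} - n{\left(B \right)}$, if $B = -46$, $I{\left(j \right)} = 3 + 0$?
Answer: $-138 + 2 i \sqrt{697} \approx -138.0 + 52.802 i$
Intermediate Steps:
$K = 18$ ($K = 6 - -12 = 6 + 12 = 18$)
$I{\left(j \right)} = 3$
$n{\left(V \right)} = - 3 V$ ($n{\left(V \right)} = - V 3 = - 3 V$)
$\sqrt{-2320 + b} - n{\left(B \right)} = \sqrt{-2320 - 468} - \left(-3\right) \left(-46\right) = \sqrt{-2788} - 138 = 2 i \sqrt{697} - 138 = -138 + 2 i \sqrt{697}$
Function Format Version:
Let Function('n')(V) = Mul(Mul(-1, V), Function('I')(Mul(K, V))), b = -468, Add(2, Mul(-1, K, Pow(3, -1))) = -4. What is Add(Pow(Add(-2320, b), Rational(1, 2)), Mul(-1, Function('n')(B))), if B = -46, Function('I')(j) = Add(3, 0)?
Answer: Add(-138, Mul(2, I, Pow(697, Rational(1, 2)))) ≈ Add(-138.00, Mul(52.802, I))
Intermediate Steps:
K = 18 (K = Add(6, Mul(-3, -4)) = Add(6, 12) = 18)
Function('I')(j) = 3
Function('n')(V) = Mul(-3, V) (Function('n')(V) = Mul(Mul(-1, V), 3) = Mul(-3, V))
Add(Pow(Add(-2320, b), Rational(1, 2)), Mul(-1, Function('n')(B))) = Add(Pow(Add(-2320, -468), Rational(1, 2)), Mul(-1, Mul(-3, -46))) = Add(Pow(-2788, Rational(1, 2)), Mul(-1, 138)) = Add(Mul(2, I, Pow(697, Rational(1, 2))), -138) = Add(-138, Mul(2, I, Pow(697, Rational(1, 2))))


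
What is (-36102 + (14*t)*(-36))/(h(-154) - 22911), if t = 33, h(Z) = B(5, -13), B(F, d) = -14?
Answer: 52734/22925 ≈ 2.3003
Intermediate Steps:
h(Z) = -14
(-36102 + (14*t)*(-36))/(h(-154) - 22911) = (-36102 + (14*33)*(-36))/(-14 - 22911) = (-36102 + 462*(-36))/(-22925) = (-36102 - 16632)*(-1/22925) = -52734*(-1/22925) = 52734/22925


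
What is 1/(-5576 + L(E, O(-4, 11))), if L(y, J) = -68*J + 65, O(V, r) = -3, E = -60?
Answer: -1/5307 ≈ -0.00018843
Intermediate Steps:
L(y, J) = 65 - 68*J
1/(-5576 + L(E, O(-4, 11))) = 1/(-5576 + (65 - 68*(-3))) = 1/(-5576 + (65 + 204)) = 1/(-5576 + 269) = 1/(-5307) = -1/5307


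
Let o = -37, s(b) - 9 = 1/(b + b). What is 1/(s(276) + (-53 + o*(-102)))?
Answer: 552/2058961 ≈ 0.00026810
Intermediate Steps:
s(b) = 9 + 1/(2*b) (s(b) = 9 + 1/(b + b) = 9 + 1/(2*b))
1/(s(276) + (-53 + o*(-102))) = 1/((9 + (½)/276) + (-53 - 37*(-102))) = 1/((9 + (½)*(1/276)) + (-53 + 3774)) = 1/((9 + 1/552) + 3721) = 1/(4969/552 + 3721) = 1/(2058961/552) = 552/2058961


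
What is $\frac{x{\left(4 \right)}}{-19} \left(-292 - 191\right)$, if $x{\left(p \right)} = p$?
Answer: $\frac{1932}{19} \approx 101.68$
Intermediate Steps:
$\frac{x{\left(4 \right)}}{-19} \left(-292 - 191\right) = \frac{4}{-19} \left(-292 - 191\right) = 4 \left(- \frac{1}{19}\right) \left(-483\right) = \left(- \frac{4}{19}\right) \left(-483\right) = \frac{1932}{19}$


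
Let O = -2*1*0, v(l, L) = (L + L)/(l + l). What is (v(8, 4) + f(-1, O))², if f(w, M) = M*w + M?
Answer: ¼ ≈ 0.25000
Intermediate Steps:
v(l, L) = L/l (v(l, L) = (2*L)/((2*l)) = (2*L)*(1/(2*l)) = L/l)
O = 0 (O = -2*0 = 0)
f(w, M) = M + M*w
(v(8, 4) + f(-1, O))² = (4/8 + 0*(1 - 1))² = (4*(⅛) + 0*0)² = (½ + 0)² = (½)² = ¼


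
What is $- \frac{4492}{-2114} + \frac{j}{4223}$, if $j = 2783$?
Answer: $\frac{12426489}{4463711} \approx 2.7839$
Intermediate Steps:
$- \frac{4492}{-2114} + \frac{j}{4223} = - \frac{4492}{-2114} + \frac{2783}{4223} = \left(-4492\right) \left(- \frac{1}{2114}\right) + 2783 \cdot \frac{1}{4223} = \frac{2246}{1057} + \frac{2783}{4223} = \frac{12426489}{4463711}$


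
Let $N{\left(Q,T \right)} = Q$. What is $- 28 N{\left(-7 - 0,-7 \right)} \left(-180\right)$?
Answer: $-35280$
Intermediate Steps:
$- 28 N{\left(-7 - 0,-7 \right)} \left(-180\right) = - 28 \left(-7 - 0\right) \left(-180\right) = - 28 \left(-7 + 0\right) \left(-180\right) = \left(-28\right) \left(-7\right) \left(-180\right) = 196 \left(-180\right) = -35280$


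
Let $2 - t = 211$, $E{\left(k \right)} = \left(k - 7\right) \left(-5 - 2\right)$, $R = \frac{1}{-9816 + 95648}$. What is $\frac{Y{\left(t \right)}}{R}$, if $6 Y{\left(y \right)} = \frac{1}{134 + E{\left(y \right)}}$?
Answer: $\frac{21458}{2469} \approx 8.691$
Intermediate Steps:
$R = \frac{1}{85832} \approx 1.1651 \cdot 10^{-5}$
$E{\left(k \right)} = 49 - 7 k$ ($E{\left(k \right)} = \left(-7 + k\right) \left(-7\right) = 49 - 7 k$)
$t = -209$ ($t = 2 - 211 = -209$)
$Y{\left(y \right)} = \frac{1}{6 \left(183 - 7 y\right)}$ ($Y{\left(y \right)} = \frac{1}{6 \left(134 - \left(-49 + 7 y\right)\right)} = \frac{1}{6 \left(183 - 7 y\right)}$)
$\frac{Y{\left(t \right)}}{R} = - \frac{1}{-1098 + 42 \left(-209\right)} \frac{1}{\frac{1}{85832}} = - \frac{1}{-1098 - 8778} \cdot 85832 = - \frac{1}{-9876} \cdot 85832 = \left(-1\right) \left(- \frac{1}{9876}\right) 85832 = \frac{1}{9876} \cdot 85832 = \frac{21458}{2469}$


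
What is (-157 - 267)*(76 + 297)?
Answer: -158152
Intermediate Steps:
(-157 - 267)*(76 + 297) = -424*373 = -158152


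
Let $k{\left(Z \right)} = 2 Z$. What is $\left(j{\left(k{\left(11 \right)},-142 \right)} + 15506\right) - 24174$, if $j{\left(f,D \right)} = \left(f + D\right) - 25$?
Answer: $-8813$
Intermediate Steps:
$j{\left(f,D \right)} = -25 + D + f$ ($j{\left(f,D \right)} = \left(D + f\right) - 25 = -25 + D + f$)
$\left(j{\left(k{\left(11 \right)},-142 \right)} + 15506\right) - 24174 = \left(\left(-25 - 142 + 2 \cdot 11\right) + 15506\right) - 24174 = \left(\left(-25 - 142 + 22\right) + 15506\right) - 24174 = \left(-145 + 15506\right) - 24174 = 15361 - 24174 = -8813$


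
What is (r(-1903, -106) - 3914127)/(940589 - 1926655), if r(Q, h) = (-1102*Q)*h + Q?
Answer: 113104633/493033 ≈ 229.41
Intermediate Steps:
r(Q, h) = Q - 1102*Q*h (r(Q, h) = -1102*Q*h + Q = Q - 1102*Q*h)
(r(-1903, -106) - 3914127)/(940589 - 1926655) = (-1903*(1 - 1102*(-106)) - 3914127)/(940589 - 1926655) = (-1903*(1 + 116812) - 3914127)/(-986066) = (-1903*116813 - 3914127)*(-1/986066) = (-222295139 - 3914127)*(-1/986066) = -226209266*(-1/986066) = 113104633/493033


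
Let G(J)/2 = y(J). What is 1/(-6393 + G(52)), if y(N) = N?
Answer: -1/6289 ≈ -0.00015901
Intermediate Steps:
G(J) = 2*J
1/(-6393 + G(52)) = 1/(-6393 + 2*52) = 1/(-6393 + 104) = 1/(-6289) = -1/6289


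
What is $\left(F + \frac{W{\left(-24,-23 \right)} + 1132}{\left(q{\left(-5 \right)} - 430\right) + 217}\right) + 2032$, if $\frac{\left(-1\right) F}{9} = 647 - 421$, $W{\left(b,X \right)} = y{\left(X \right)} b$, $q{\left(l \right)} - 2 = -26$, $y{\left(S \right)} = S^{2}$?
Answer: $\frac{11090}{237} \approx 46.793$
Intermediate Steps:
$q{\left(l \right)} = -24$ ($q{\left(l \right)} = 2 - 26 = -24$)
$W{\left(b,X \right)} = b X^{2}$ ($W{\left(b,X \right)} = X^{2} b = b X^{2}$)
$F = -2034$ ($F = - 9 \left(647 - 421\right) = \left(-9\right) 226 = -2034$)
$\left(F + \frac{W{\left(-24,-23 \right)} + 1132}{\left(q{\left(-5 \right)} - 430\right) + 217}\right) + 2032 = \left(-2034 + \frac{- 24 \left(-23\right)^{2} + 1132}{\left(-24 - 430\right) + 217}\right) + 2032 = \left(-2034 + \frac{\left(-24\right) 529 + 1132}{\left(-24 - 430\right) + 217}\right) + 2032 = \left(-2034 + \frac{-12696 + 1132}{-454 + 217}\right) + 2032 = \left(-2034 - \frac{11564}{-237}\right) + 2032 = \left(-2034 - - \frac{11564}{237}\right) + 2032 = \left(-2034 + \frac{11564}{237}\right) + 2032 = - \frac{470494}{237} + 2032 = \frac{11090}{237}$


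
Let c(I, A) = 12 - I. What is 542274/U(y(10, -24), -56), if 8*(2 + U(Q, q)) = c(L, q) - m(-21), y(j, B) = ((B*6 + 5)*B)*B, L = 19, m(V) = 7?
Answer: -723032/5 ≈ -1.4461e+5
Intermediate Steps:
y(j, B) = B²*(5 + 6*B) (y(j, B) = ((6*B + 5)*B)*B = ((5 + 6*B)*B)*B = (B*(5 + 6*B))*B = B²*(5 + 6*B))
U(Q, q) = -15/4 (U(Q, q) = -2 + ((12 - 1*19) - 1*7)/8 = -2 + ((12 - 19) - 7)/8 = -2 + (-7 - 7)/8 = -2 + (⅛)*(-14) = -2 - 7/4 = -15/4)
542274/U(y(10, -24), -56) = 542274/(-15/4) = 542274*(-4/15) = -723032/5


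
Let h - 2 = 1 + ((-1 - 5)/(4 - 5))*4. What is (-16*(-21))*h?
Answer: 9072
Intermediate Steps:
h = 27 (h = 2 + (1 + ((-1 - 5)/(4 - 5))*4) = 2 + (1 - 6/(-1)*4) = 2 + (1 - 6*(-1)*4) = 2 + (1 + 6*4) = 2 + (1 + 24) = 2 + 25 = 27)
(-16*(-21))*h = -16*(-21)*27 = 336*27 = 9072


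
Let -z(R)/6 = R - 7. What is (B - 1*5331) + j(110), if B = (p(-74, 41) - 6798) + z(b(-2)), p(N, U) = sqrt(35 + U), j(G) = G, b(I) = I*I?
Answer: -12001 + 2*sqrt(19) ≈ -11992.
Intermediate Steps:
b(I) = I**2
z(R) = 42 - 6*R (z(R) = -6*(R - 7) = -6*(-7 + R) = 42 - 6*R)
B = -6780 + 2*sqrt(19) (B = (sqrt(35 + 41) - 6798) + (42 - 6*(-2)**2) = (sqrt(76) - 6798) + (42 - 6*4) = (2*sqrt(19) - 6798) + (42 - 24) = (-6798 + 2*sqrt(19)) + 18 = -6780 + 2*sqrt(19) ≈ -6771.3)
(B - 1*5331) + j(110) = ((-6780 + 2*sqrt(19)) - 1*5331) + 110 = ((-6780 + 2*sqrt(19)) - 5331) + 110 = (-12111 + 2*sqrt(19)) + 110 = -12001 + 2*sqrt(19)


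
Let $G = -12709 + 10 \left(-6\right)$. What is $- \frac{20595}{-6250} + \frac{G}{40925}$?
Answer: $\frac{6104353}{2046250} \approx 2.9832$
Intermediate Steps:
$G = -12769$ ($G = -12709 - 60 = -12769$)
$- \frac{20595}{-6250} + \frac{G}{40925} = - \frac{20595}{-6250} - \frac{12769}{40925} = \left(-20595\right) \left(- \frac{1}{6250}\right) - \frac{12769}{40925} = \frac{4119}{1250} - \frac{12769}{40925} = \frac{6104353}{2046250}$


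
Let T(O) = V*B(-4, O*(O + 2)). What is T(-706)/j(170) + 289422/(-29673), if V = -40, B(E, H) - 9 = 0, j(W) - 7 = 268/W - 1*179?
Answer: -26068042/3411453 ≈ -7.6413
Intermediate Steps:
j(W) = -172 + 268/W (j(W) = 7 + (268/W - 1*179) = 7 + (268/W - 179) = 7 + (-179 + 268/W) = -172 + 268/W)
B(E, H) = 9 (B(E, H) = 9 + 0 = 9)
T(O) = -360 (T(O) = -40*9 = -360)
T(-706)/j(170) + 289422/(-29673) = -360/(-172 + 268/170) + 289422/(-29673) = -360/(-172 + 268*(1/170)) + 289422*(-1/29673) = -360/(-172 + 134/85) - 4594/471 = -360/(-14486/85) - 4594/471 = -360*(-85/14486) - 4594/471 = 15300/7243 - 4594/471 = -26068042/3411453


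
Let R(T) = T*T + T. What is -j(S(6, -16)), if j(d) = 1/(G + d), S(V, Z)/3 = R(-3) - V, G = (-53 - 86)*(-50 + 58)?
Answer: 1/1112 ≈ 0.00089928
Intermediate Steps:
R(T) = T + T² (R(T) = T² + T = T + T²)
G = -1112 (G = -139*8 = -1112)
S(V, Z) = 18 - 3*V (S(V, Z) = 3*(-3*(1 - 3) - V) = 3*(-3*(-2) - V) = 3*(6 - V) = 18 - 3*V)
j(d) = 1/(-1112 + d)
-j(S(6, -16)) = -1/(-1112 + (18 - 3*6)) = -1/(-1112 + (18 - 18)) = -1/(-1112 + 0) = -1/(-1112) = -1*(-1/1112) = 1/1112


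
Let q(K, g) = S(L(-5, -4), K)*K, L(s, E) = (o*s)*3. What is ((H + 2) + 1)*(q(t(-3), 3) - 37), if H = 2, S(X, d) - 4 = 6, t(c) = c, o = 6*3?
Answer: -335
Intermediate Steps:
o = 18
L(s, E) = 54*s (L(s, E) = (18*s)*3 = 54*s)
S(X, d) = 10 (S(X, d) = 4 + 6 = 10)
q(K, g) = 10*K
((H + 2) + 1)*(q(t(-3), 3) - 37) = ((2 + 2) + 1)*(10*(-3) - 37) = (4 + 1)*(-30 - 37) = 5*(-67) = -335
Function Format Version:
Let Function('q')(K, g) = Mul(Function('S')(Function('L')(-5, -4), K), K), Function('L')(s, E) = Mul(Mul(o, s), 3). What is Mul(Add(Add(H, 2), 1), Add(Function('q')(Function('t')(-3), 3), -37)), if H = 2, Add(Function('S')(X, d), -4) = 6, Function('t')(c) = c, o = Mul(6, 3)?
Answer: -335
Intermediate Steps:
o = 18
Function('L')(s, E) = Mul(54, s) (Function('L')(s, E) = Mul(Mul(18, s), 3) = Mul(54, s))
Function('S')(X, d) = 10 (Function('S')(X, d) = Add(4, 6) = 10)
Function('q')(K, g) = Mul(10, K)
Mul(Add(Add(H, 2), 1), Add(Function('q')(Function('t')(-3), 3), -37)) = Mul(Add(Add(2, 2), 1), Add(Mul(10, -3), -37)) = Mul(Add(4, 1), Add(-30, -37)) = Mul(5, -67) = -335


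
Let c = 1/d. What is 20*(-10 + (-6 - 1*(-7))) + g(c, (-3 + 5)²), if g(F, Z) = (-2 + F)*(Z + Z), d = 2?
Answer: -192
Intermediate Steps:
c = ½ (c = 1/2 = ½ ≈ 0.50000)
g(F, Z) = 2*Z*(-2 + F) (g(F, Z) = (-2 + F)*(2*Z) = 2*Z*(-2 + F))
20*(-10 + (-6 - 1*(-7))) + g(c, (-3 + 5)²) = 20*(-10 + (-6 - 1*(-7))) + 2*(-3 + 5)²*(-2 + ½) = 20*(-10 + (-6 + 7)) + 2*2²*(-3/2) = 20*(-10 + 1) + 2*4*(-3/2) = 20*(-9) - 12 = -180 - 12 = -192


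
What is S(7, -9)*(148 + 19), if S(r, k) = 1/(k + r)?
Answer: -167/2 ≈ -83.500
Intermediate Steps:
S(7, -9)*(148 + 19) = (148 + 19)/(-9 + 7) = 167/(-2) = -½*167 = -167/2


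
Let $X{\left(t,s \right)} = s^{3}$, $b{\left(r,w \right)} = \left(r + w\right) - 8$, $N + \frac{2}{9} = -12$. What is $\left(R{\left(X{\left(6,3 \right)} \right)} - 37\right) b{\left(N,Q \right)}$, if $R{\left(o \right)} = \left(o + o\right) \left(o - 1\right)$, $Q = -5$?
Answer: $- \frac{310309}{9} \approx -34479.0$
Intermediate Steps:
$N = - \frac{110}{9}$ ($N = - \frac{2}{9} - 12 = - \frac{110}{9} \approx -12.222$)
$b{\left(r,w \right)} = -8 + r + w$
$R{\left(o \right)} = 2 o \left(-1 + o\right)$
$\left(R{\left(X{\left(6,3 \right)} \right)} - 37\right) b{\left(N,Q \right)} = \left(2 \cdot 3^{3} \left(-1 + 3^{3}\right) - 37\right) \left(-8 - \frac{110}{9} - 5\right) = \left(2 \cdot 27 \left(-1 + 27\right) - 37\right) \left(- \frac{227}{9}\right) = \left(2 \cdot 27 \cdot 26 - 37\right) \left(- \frac{227}{9}\right) = \left(1404 - 37\right) \left(- \frac{227}{9}\right) = 1367 \left(- \frac{227}{9}\right) = - \frac{310309}{9}$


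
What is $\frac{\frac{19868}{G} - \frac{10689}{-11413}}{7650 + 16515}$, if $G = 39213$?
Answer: $\frac{645901241}{10814755020885} \approx 5.9724 \cdot 10^{-5}$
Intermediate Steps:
$\frac{\frac{19868}{G} - \frac{10689}{-11413}}{7650 + 16515} = \frac{\frac{19868}{39213} - \frac{10689}{-11413}}{7650 + 16515} = \frac{19868 \cdot \frac{1}{39213} - - \frac{10689}{11413}}{24165} = \left(\frac{19868}{39213} + \frac{10689}{11413}\right) \frac{1}{24165} = \frac{645901241}{447537969} \cdot \frac{1}{24165} = \frac{645901241}{10814755020885}$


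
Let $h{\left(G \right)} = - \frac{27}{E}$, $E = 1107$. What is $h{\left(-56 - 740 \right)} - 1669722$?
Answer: $- \frac{68458603}{41} \approx -1.6697 \cdot 10^{6}$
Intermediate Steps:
$h{\left(G \right)} = - \frac{1}{41}$ ($h{\left(G \right)} = - \frac{27}{1107} = \left(-27\right) \frac{1}{1107} = - \frac{1}{41}$)
$h{\left(-56 - 740 \right)} - 1669722 = - \frac{1}{41} - 1669722 = - \frac{68458603}{41}$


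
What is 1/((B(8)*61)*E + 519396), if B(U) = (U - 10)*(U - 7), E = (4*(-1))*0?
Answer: 1/519396 ≈ 1.9253e-6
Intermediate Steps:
E = 0 (E = -4*0 = 0)
B(U) = (-10 + U)*(-7 + U)
1/((B(8)*61)*E + 519396) = 1/(((70 + 8² - 17*8)*61)*0 + 519396) = 1/(((70 + 64 - 136)*61)*0 + 519396) = 1/(-2*61*0 + 519396) = 1/(-122*0 + 519396) = 1/(0 + 519396) = 1/519396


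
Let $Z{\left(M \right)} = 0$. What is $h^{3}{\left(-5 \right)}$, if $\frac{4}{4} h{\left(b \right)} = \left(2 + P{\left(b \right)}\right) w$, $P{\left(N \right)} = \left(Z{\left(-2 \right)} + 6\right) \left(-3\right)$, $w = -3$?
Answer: $110592$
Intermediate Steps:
$P{\left(N \right)} = -18$ ($P{\left(N \right)} = \left(0 + 6\right) \left(-3\right) = 6 \left(-3\right) = -18$)
$h{\left(b \right)} = 48$ ($h{\left(b \right)} = \left(2 - 18\right) \left(-3\right) = \left(-16\right) \left(-3\right) = 48$)
$h^{3}{\left(-5 \right)} = 48^{3} = 110592$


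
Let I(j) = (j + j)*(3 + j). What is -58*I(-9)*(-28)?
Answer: 175392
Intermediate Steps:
I(j) = 2*j*(3 + j) (I(j) = (2*j)*(3 + j) = 2*j*(3 + j))
-58*I(-9)*(-28) = -116*(-9)*(3 - 9)*(-28) = -116*(-9)*(-6)*(-28) = -58*108*(-28) = -6264*(-28) = 175392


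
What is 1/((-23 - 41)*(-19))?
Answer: 1/1216 ≈ 0.00082237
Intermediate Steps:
1/((-23 - 41)*(-19)) = 1/(-64*(-19)) = 1/1216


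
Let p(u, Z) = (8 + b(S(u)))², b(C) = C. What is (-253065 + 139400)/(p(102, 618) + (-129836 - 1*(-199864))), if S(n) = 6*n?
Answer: -113665/454428 ≈ -0.25013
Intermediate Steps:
p(u, Z) = (8 + 6*u)²
(-253065 + 139400)/(p(102, 618) + (-129836 - 1*(-199864))) = (-253065 + 139400)/(4*(4 + 3*102)² + (-129836 - 1*(-199864))) = -113665/(4*(4 + 306)² + (-129836 + 199864)) = -113665/(4*310² + 70028) = -113665/(4*96100 + 70028) = -113665/(384400 + 70028) = -113665/454428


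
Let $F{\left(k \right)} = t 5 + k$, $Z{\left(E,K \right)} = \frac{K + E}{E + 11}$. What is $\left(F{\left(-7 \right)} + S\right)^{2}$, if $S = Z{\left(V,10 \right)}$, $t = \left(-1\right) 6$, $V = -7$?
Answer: $\frac{21025}{16} \approx 1314.1$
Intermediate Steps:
$t = -6$
$Z{\left(E,K \right)} = \frac{E + K}{11 + E}$
$S = \frac{3}{4}$ ($S = \frac{-7 + 10}{11 - 7} = \frac{1}{4} \cdot 3 = \frac{3}{4} \approx 0.75$)
$F{\left(k \right)} = -30 + k$ ($F{\left(k \right)} = \left(-6\right) 5 + k = -30 + k$)
$\left(F{\left(-7 \right)} + S\right)^{2} = \left(\left(-30 - 7\right) + \frac{3}{4}\right)^{2} = \left(-37 + \frac{3}{4}\right)^{2} = \left(- \frac{145}{4}\right)^{2} = \frac{21025}{16}$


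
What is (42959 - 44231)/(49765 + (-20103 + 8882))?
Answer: -53/1606 ≈ -0.033001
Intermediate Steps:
(42959 - 44231)/(49765 + (-20103 + 8882)) = -1272/(49765 - 11221) = -1272/38544 = -1272*1/38544 = -53/1606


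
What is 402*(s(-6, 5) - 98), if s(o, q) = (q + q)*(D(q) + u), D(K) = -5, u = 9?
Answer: -23316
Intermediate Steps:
s(o, q) = 8*q (s(o, q) = (q + q)*(-5 + 9) = (2*q)*4 = 8*q)
402*(s(-6, 5) - 98) = 402*(8*5 - 98) = 402*(40 - 98) = 402*(-58) = -23316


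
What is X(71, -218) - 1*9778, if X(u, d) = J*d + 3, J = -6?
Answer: -8467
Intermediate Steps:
X(u, d) = 3 - 6*d (X(u, d) = -6*d + 3 = 3 - 6*d)
X(71, -218) - 1*9778 = (3 - 6*(-218)) - 1*9778 = (3 + 1308) - 9778 = 1311 - 9778 = -8467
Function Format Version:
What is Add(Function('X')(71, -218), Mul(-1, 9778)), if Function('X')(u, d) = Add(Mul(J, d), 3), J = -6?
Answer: -8467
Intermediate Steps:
Function('X')(u, d) = Add(3, Mul(-6, d)) (Function('X')(u, d) = Add(Mul(-6, d), 3) = Add(3, Mul(-6, d)))
Add(Function('X')(71, -218), Mul(-1, 9778)) = Add(Add(3, Mul(-6, -218)), Mul(-1, 9778)) = Add(Add(3, 1308), -9778) = Add(1311, -9778) = -8467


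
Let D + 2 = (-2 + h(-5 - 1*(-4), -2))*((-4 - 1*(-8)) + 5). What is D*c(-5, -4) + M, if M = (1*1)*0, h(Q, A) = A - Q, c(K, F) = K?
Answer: 145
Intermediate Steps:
D = -29 (D = -2 + (-2 + (-2 - (-5 - 1*(-4))))*((-4 - 1*(-8)) + 5) = -2 + (-2 + (-2 - (-5 + 4)))*((-4 + 8) + 5) = -2 + (-2 + (-2 - 1*(-1)))*(4 + 5) = -2 + (-2 + (-2 + 1))*9 = -2 + (-2 - 1)*9 = -2 - 3*9 = -2 - 27 = -29)
M = 0 (M = 1*0 = 0)
D*c(-5, -4) + M = -29*(-5) + 0 = 145 + 0 = 145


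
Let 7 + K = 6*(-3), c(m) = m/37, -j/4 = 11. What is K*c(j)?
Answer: 1100/37 ≈ 29.730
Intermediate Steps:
j = -44 (j = -4*11 = -44)
c(m) = m/37 (c(m) = m*(1/37) = m/37)
K = -25 (K = -7 + 6*(-3) = -7 - 18 = -25)
K*c(j) = -25*(-44)/37 = -25*(-44/37) = 1100/37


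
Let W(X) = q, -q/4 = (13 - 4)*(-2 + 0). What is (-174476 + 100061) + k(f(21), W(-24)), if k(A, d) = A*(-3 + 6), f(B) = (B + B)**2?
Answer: -69123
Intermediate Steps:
q = 72 (q = -4*(13 - 4)*(-2 + 0) = -36*(-2) = -4*(-18) = 72)
W(X) = 72
f(B) = 4*B**2 (f(B) = (2*B)**2 = 4*B**2)
k(A, d) = 3*A (k(A, d) = A*3 = 3*A)
(-174476 + 100061) + k(f(21), W(-24)) = (-174476 + 100061) + 3*(4*21**2) = -74415 + 3*(4*441) = -74415 + 3*1764 = -74415 + 5292 = -69123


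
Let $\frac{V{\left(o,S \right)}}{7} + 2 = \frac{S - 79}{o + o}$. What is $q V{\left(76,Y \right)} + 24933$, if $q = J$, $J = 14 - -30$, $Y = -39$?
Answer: $\frac{457480}{19} \approx 24078.0$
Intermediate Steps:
$V{\left(o,S \right)} = -14 + \frac{7 \left(-79 + S\right)}{2 o}$ ($V{\left(o,S \right)} = -14 + 7 \frac{S - 79}{o + o} = -14 + 7 \frac{-79 + S}{2 o} = -14 + \frac{7 \left(-79 + S\right)}{2 o}$)
$J = 44$ ($J = 14 + 30 = 44$)
$q = 44$
$q V{\left(76,Y \right)} + 24933 = 44 \frac{7 \left(-79 - 39 - 304\right)}{2 \cdot 76} + 24933 = 44 \cdot \frac{7}{2} \cdot \frac{1}{76} \left(-79 - 39 - 304\right) + 24933 = 44 \cdot \frac{7}{2} \cdot \frac{1}{76} \left(-422\right) + 24933 = 44 \left(- \frac{1477}{76}\right) + 24933 = - \frac{16247}{19} + 24933 = \frac{457480}{19}$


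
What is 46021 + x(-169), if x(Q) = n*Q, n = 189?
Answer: 14080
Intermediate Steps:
x(Q) = 189*Q
46021 + x(-169) = 46021 + 189*(-169) = 46021 - 31941 = 14080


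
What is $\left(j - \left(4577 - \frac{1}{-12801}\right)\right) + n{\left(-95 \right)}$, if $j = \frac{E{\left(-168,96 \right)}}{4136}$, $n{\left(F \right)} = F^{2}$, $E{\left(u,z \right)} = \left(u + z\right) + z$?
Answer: $\frac{29437422302}{6618117} \approx 4448.0$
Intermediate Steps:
$E{\left(u,z \right)} = u + 2 z$
$j = \frac{3}{517}$ ($j = \frac{-168 + 2 \cdot 96}{4136} = \left(-168 + 192\right) \frac{1}{4136} = 24 \cdot \frac{1}{4136} = \frac{3}{517} \approx 0.0058027$)
$\left(j - \left(4577 - \frac{1}{-12801}\right)\right) + n{\left(-95 \right)} = \left(\frac{3}{517} - \left(4577 - \frac{1}{-12801}\right)\right) + \left(-95\right)^{2} = \left(\frac{3}{517} - \frac{58590178}{12801}\right) + 9025 = - \frac{30291083623}{6618117} + 9025 = \frac{29437422302}{6618117}$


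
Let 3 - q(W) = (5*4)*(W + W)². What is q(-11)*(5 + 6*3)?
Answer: -222571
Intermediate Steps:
q(W) = 3 - 80*W² (q(W) = 3 - 5*4*(W + W)² = 3 - 20*(2*W)² = 3 - 20*4*W² = 3 - 80*W²)
q(-11)*(5 + 6*3) = (3 - 80*(-11)²)*(5 + 6*3) = (3 - 80*121)*(5 + 18) = (3 - 9680)*23 = -9677*23 = -222571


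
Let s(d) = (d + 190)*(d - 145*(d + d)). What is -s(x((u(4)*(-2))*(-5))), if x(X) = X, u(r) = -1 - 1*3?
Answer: -1734000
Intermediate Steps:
u(r) = -4 (u(r) = -1 - 3 = -4)
s(d) = -289*d*(190 + d) (s(d) = (190 + d)*(d - 290*d) = (190 + d)*(-289*d) = -289*d*(190 + d))
-s(x((u(4)*(-2))*(-5))) = -(-289)*-4*(-2)*(-5)*(190 - 4*(-2)*(-5)) = -(-289)*8*(-5)*(190 + 8*(-5)) = -(-289)*(-40)*(190 - 40) = -(-289)*(-40)*150 = -1*1734000 = -1734000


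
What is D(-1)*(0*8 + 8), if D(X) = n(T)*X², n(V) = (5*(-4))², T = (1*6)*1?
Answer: 3200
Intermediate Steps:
T = 6 (T = 6*1 = 6)
n(V) = 400 (n(V) = (-20)² = 400)
D(X) = 400*X²
D(-1)*(0*8 + 8) = (400*(-1)²)*(0*8 + 8) = (400*1)*(0 + 8) = 400*8 = 3200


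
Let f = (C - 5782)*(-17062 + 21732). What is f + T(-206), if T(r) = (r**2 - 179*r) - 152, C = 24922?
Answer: 89462958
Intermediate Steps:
T(r) = -152 + r**2 - 179*r
f = 89383800 (f = (24922 - 5782)*(-17062 + 21732) = 19140*4670 = 89383800)
f + T(-206) = 89383800 + (-152 + (-206)**2 - 179*(-206)) = 89383800 + (-152 + 42436 + 36874) = 89383800 + 79158 = 89462958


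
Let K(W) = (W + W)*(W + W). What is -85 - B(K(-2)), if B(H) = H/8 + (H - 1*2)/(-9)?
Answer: -769/9 ≈ -85.444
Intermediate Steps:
K(W) = 4*W² (K(W) = (2*W)*(2*W) = 4*W²)
B(H) = 2/9 + H/72 (B(H) = H*(⅛) + (H - 2)*(-⅑) = H/8 + (-2 + H)*(-⅑) = H/8 + (2/9 - H/9) = 2/9 + H/72)
-85 - B(K(-2)) = -85 - (2/9 + (4*(-2)²)/72) = -85 - (2/9 + (4*4)/72) = -85 - (2/9 + (1/72)*16) = -85 - (2/9 + 2/9) = -85 - 1*4/9 = -85 - 4/9 = -769/9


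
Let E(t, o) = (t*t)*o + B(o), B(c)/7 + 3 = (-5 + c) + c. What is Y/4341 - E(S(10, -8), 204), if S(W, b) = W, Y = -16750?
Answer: -100727950/4341 ≈ -23204.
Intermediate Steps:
B(c) = -56 + 14*c (B(c) = -21 + 7*((-5 + c) + c) = -21 + 7*(-5 + 2*c) = -21 + (-35 + 14*c) = -56 + 14*c)
E(t, o) = -56 + 14*o + o*t² (E(t, o) = (t*t)*o + (-56 + 14*o) = t²*o + (-56 + 14*o) = o*t² + (-56 + 14*o) = -56 + 14*o + o*t²)
Y/4341 - E(S(10, -8), 204) = -16750/4341 - (-56 + 14*204 + 204*10²) = -16750*1/4341 - (-56 + 2856 + 204*100) = -16750/4341 - (-56 + 2856 + 20400) = -16750/4341 - 1*23200 = -16750/4341 - 23200 = -100727950/4341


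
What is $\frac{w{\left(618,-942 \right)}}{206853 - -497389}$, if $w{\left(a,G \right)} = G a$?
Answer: $- \frac{291078}{352121} \approx -0.82664$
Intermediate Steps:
$\frac{w{\left(618,-942 \right)}}{206853 - -497389} = \frac{\left(-942\right) 618}{206853 - -497389} = - \frac{582156}{206853 + 497389} = - \frac{582156}{704242} = \left(-582156\right) \frac{1}{704242} = - \frac{291078}{352121}$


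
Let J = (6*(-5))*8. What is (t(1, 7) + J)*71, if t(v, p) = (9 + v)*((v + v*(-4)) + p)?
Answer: -14200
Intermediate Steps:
J = -240 (J = -30*8 = -240)
t(v, p) = (9 + v)*(p - 3*v) (t(v, p) = (9 + v)*((v - 4*v) + p) = (9 + v)*(-3*v + p) = (9 + v)*(p - 3*v))
(t(1, 7) + J)*71 = ((-27*1 - 3*1**2 + 9*7 + 7*1) - 240)*71 = ((-27 - 3*1 + 63 + 7) - 240)*71 = ((-27 - 3 + 63 + 7) - 240)*71 = (40 - 240)*71 = -200*71 = -14200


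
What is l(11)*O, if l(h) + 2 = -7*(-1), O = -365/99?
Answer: -1825/99 ≈ -18.434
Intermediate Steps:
O = -365/99 (O = -365*1/99 = -365/99 ≈ -3.6869)
l(h) = 5 (l(h) = -2 - 7*(-1) = -2 + 7 = 5)
l(11)*O = 5*(-365/99) = -1825/99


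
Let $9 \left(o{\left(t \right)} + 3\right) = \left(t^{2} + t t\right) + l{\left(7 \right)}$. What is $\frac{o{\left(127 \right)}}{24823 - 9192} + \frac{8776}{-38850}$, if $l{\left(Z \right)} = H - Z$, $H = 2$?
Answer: $\frac{45982}{14458675} \approx 0.0031802$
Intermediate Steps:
$l{\left(Z \right)} = 2 - Z$
$o{\left(t \right)} = - \frac{32}{9} + \frac{2 t^{2}}{9}$ ($o{\left(t \right)} = -3 + \frac{\left(t^{2} + t t\right) + \left(2 - 7\right)}{9} = -3 + \frac{\left(t^{2} + t^{2}\right) + \left(2 - 7\right)}{9} = -3 + \frac{2 t^{2} - 5}{9} = -3 + \frac{-5 + 2 t^{2}}{9} = -3 + \left(- \frac{5}{9} + \frac{2 t^{2}}{9}\right) = - \frac{32}{9} + \frac{2 t^{2}}{9}$)
$\frac{o{\left(127 \right)}}{24823 - 9192} + \frac{8776}{-38850} = \frac{- \frac{32}{9} + \frac{2 \cdot 127^{2}}{9}}{24823 - 9192} + \frac{8776}{-38850} = \frac{- \frac{32}{9} + \frac{2}{9} \cdot 16129}{15631} + 8776 \left(- \frac{1}{38850}\right) = \left(- \frac{32}{9} + \frac{32258}{9}\right) \frac{1}{15631} - \frac{4388}{19425} = \frac{10742}{3} \cdot \frac{1}{15631} - \frac{4388}{19425} = \frac{10742}{46893} - \frac{4388}{19425} = \frac{45982}{14458675}$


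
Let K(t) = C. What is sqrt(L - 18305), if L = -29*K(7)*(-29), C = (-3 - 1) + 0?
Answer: I*sqrt(21669) ≈ 147.2*I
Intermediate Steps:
C = -4 (C = -4 + 0 = -4)
K(t) = -4
L = -3364 (L = -29*(-4)*(-29) = 116*(-29) = -3364)
sqrt(L - 18305) = sqrt(-3364 - 18305) = sqrt(-21669) = I*sqrt(21669)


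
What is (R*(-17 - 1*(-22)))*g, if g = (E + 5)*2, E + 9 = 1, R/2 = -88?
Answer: 5280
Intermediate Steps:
R = -176 (R = 2*(-88) = -176)
E = -8 (E = -9 + 1 = -8)
g = -6 (g = (-8 + 5)*2 = -3*2 = -6)
(R*(-17 - 1*(-22)))*g = -176*(-17 - 1*(-22))*(-6) = -176*(-17 + 22)*(-6) = -176*5*(-6) = -880*(-6) = 5280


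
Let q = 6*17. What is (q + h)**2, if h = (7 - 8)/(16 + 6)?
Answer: 5031049/484 ≈ 10395.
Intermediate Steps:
q = 102
h = -1/22 ≈ -0.045455
(q + h)**2 = (102 - 1/22)**2 = (2243/22)**2 = 5031049/484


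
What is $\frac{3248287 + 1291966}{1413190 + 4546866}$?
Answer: $\frac{4540253}{5960056} \approx 0.76178$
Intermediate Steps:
$\frac{3248287 + 1291966}{1413190 + 4546866} = \frac{4540253}{5960056}$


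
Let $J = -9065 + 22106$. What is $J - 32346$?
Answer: $-19305$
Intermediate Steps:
$J = 13041$
$J - 32346 = 13041 - 32346 = -19305$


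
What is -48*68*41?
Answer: -133824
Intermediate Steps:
-48*68*41 = -3264*41 = -133824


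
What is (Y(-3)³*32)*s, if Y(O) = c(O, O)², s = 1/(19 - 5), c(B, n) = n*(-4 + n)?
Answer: 196036848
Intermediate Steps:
s = 1/14 ≈ 0.071429
Y(O) = O²*(-4 + O)² (Y(O) = (O*(-4 + O))² = O²*(-4 + O)²)
(Y(-3)³*32)*s = (((-3)²*(-4 - 3)²)³*32)*(1/14) = ((9*(-7)²)³*32)*(1/14) = ((9*49)³*32)*(1/14) = (441³*32)*(1/14) = (85766121*32)*(1/14) = 2744515872*(1/14) = 196036848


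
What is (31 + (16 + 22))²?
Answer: 4761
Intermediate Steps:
(31 + (16 + 22))² = (31 + 38)² = 69² = 4761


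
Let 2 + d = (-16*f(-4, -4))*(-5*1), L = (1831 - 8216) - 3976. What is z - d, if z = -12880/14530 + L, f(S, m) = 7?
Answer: -15866595/1453 ≈ -10920.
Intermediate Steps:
L = -10361 (L = -6385 - 3976 = -10361)
z = -15055821/1453 (z = -12880/14530 - 10361 = -12880*1/14530 - 10361 = -1288/1453 - 10361 = -15055821/1453 ≈ -10362.)
d = 558 (d = -2 + (-16*7)*(-5*1) = -2 - 112*(-5) = -2 + 560 = 558)
z - d = -15055821/1453 - 1*558 = -15055821/1453 - 558 = -15866595/1453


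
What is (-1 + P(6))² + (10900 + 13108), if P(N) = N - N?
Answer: 24009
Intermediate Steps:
P(N) = 0
(-1 + P(6))² + (10900 + 13108) = (-1 + 0)² + (10900 + 13108) = (-1)² + 24008 = 1 + 24008 = 24009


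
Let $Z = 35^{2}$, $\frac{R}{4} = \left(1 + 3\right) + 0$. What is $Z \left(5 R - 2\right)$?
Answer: $95550$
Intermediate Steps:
$R = 16$ ($R = 4 \left(\left(1 + 3\right) + 0\right) = 4 \left(4 + 0\right) = 4 \cdot 4 = 16$)
$Z = 1225$
$Z \left(5 R - 2\right) = 1225 \left(5 \cdot 16 - 2\right) = 1225 \left(80 - 2\right) = 1225 \cdot 78 = 95550$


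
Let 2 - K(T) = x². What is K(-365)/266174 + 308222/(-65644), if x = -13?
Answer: -10256455647/2184090757 ≈ -4.6960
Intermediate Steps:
K(T) = -167 (K(T) = 2 - 1*(-13)² = 2 - 1*169 = 2 - 169 = -167)
K(-365)/266174 + 308222/(-65644) = -167/266174 + 308222/(-65644) = -167*1/266174 + 308222*(-1/65644) = -167/266174 - 154111/32822 = -10256455647/2184090757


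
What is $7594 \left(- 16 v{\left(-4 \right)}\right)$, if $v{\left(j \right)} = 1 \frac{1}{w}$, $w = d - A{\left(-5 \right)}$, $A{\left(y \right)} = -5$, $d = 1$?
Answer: $- \frac{60752}{3} \approx -20251.0$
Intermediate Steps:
$w = 6$ ($w = 1 - -5 = 1 + 5 = 6$)
$v{\left(j \right)} = \frac{1}{6}$ ($v{\left(j \right)} = 1 \cdot \frac{1}{6} = \frac{1}{6}$)
$7594 \left(- 16 v{\left(-4 \right)}\right) = 7594 \left(\left(-16\right) \frac{1}{6}\right) = 7594 \left(- \frac{8}{3}\right) = - \frac{60752}{3}$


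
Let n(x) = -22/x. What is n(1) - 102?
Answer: -124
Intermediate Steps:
n(1) - 102 = -22/1 - 102 = -22*1 - 102 = -22 - 102 = -124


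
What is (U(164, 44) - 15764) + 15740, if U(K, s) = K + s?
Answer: 184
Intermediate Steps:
(U(164, 44) - 15764) + 15740 = ((164 + 44) - 15764) + 15740 = (208 - 15764) + 15740 = -15556 + 15740 = 184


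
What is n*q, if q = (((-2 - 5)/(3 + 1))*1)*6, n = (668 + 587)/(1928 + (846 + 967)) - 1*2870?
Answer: 75147905/2494 ≈ 30131.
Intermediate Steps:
n = -10735415/3741 (n = 1255/(1928 + 1813) - 2870 = 1255/3741 - 2870 = -10735415/3741 ≈ -2869.7)
q = -21/2 (q = (-7/4*1)*6 = (-7*¼*1)*6 = -7/4*1*6 = -7/4*6 = -21/2 ≈ -10.500)
n*q = -10735415/3741*(-21/2) = 75147905/2494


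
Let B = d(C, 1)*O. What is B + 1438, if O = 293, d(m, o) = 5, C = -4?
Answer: 2903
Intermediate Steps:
B = 1465 (B = 5*293 = 1465)
B + 1438 = 1465 + 1438 = 2903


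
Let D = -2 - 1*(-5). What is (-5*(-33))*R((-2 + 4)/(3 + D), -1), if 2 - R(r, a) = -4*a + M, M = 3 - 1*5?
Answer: 0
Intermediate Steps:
D = 3 (D = -2 + 5 = 3)
M = -2 (M = 3 - 5 = -2)
R(r, a) = 4 + 4*a (R(r, a) = 2 - (-4*a - 2) = 2 - (-2 - 4*a) = 2 + (2 + 4*a) = 4 + 4*a)
(-5*(-33))*R((-2 + 4)/(3 + D), -1) = (-5*(-33))*(4 + 4*(-1)) = 165*(4 - 4) = 165*0 = 0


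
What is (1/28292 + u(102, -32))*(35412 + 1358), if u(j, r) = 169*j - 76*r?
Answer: 10231319439785/14146 ≈ 7.2327e+8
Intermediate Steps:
u(j, r) = -76*r + 169*j
(1/28292 + u(102, -32))*(35412 + 1358) = (1/28292 + (-76*(-32) + 169*102))*(35412 + 1358) = (1/28292 + (2432 + 17238))*36770 = (1/28292 + 19670)*36770 = (556503641/28292)*36770 = 10231319439785/14146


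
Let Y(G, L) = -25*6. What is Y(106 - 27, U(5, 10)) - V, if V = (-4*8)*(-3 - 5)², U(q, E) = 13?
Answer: 1898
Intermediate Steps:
Y(G, L) = -150
V = -2048 (V = -32*(-8)² = -32*64 = -2048)
Y(106 - 27, U(5, 10)) - V = -150 - 1*(-2048) = -150 + 2048 = 1898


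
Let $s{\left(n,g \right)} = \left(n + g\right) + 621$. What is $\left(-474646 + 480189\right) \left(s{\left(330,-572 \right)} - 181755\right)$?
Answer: $-1005367168$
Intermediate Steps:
$s{\left(n,g \right)} = 621 + g + n$ ($s{\left(n,g \right)} = \left(g + n\right) + 621 = 621 + g + n$)
$\left(-474646 + 480189\right) \left(s{\left(330,-572 \right)} - 181755\right) = \left(-474646 + 480189\right) \left(\left(621 - 572 + 330\right) - 181755\right) = 5543 \left(379 - 181755\right) = 5543 \left(-181376\right) = -1005367168$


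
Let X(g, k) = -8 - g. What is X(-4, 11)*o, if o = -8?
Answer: 32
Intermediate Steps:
X(-4, 11)*o = (-8 - 1*(-4))*(-8) = (-8 + 4)*(-8) = -4*(-8) = 32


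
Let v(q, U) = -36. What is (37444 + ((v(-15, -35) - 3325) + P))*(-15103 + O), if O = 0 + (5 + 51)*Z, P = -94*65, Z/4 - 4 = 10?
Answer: -334752891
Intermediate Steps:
Z = 56 (Z = 16 + 4*10 = 16 + 40 = 56)
P = -6110
O = 3136 (O = 0 + (5 + 51)*56 = 0 + 56*56 = 0 + 3136 = 3136)
(37444 + ((v(-15, -35) - 3325) + P))*(-15103 + O) = (37444 + ((-36 - 3325) - 6110))*(-15103 + 3136) = (37444 + (-3361 - 6110))*(-11967) = (37444 - 9471)*(-11967) = 27973*(-11967) = -334752891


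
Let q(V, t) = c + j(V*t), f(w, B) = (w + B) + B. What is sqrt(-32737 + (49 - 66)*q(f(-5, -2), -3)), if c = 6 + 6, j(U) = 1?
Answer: 3*I*sqrt(3662) ≈ 181.54*I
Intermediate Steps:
f(w, B) = w + 2*B (f(w, B) = (B + w) + B = w + 2*B)
c = 12
q(V, t) = 13 (q(V, t) = 12 + 1 = 13)
sqrt(-32737 + (49 - 66)*q(f(-5, -2), -3)) = sqrt(-32737 + (49 - 66)*13) = sqrt(-32737 - 17*13) = sqrt(-32737 - 221) = sqrt(-32958) = 3*I*sqrt(3662)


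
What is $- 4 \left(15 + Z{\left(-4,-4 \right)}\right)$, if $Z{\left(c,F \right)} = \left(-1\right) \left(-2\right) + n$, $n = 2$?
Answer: $-76$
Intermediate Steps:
$Z{\left(c,F \right)} = 4$ ($Z{\left(c,F \right)} = \left(-1\right) \left(-2\right) + 2 = 2 + 2 = 4$)
$- 4 \left(15 + Z{\left(-4,-4 \right)}\right) = - 4 \left(15 + 4\right) = \left(-4\right) 19 = -76$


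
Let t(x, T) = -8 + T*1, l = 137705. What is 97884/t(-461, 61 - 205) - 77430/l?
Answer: -674544279/1046558 ≈ -644.54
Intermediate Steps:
t(x, T) = -8 + T
97884/t(-461, 61 - 205) - 77430/l = 97884/(-8 + (61 - 205)) - 77430/137705 = 97884/(-8 - 144) - 77430*1/137705 = 97884/(-152) - 15486/27541 = 97884*(-1/152) - 15486/27541 = -24471/38 - 15486/27541 = -674544279/1046558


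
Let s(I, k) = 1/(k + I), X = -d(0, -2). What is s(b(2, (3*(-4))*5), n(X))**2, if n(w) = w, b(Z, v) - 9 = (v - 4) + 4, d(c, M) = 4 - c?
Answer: 1/3025 ≈ 0.00033058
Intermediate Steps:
b(Z, v) = 9 + v (b(Z, v) = 9 + ((v - 4) + 4) = 9 + ((-4 + v) + 4) = 9 + v)
X = -4 (X = -(4 - 1*0) = -(4 + 0) = -1*4 = -4)
s(I, k) = 1/(I + k)
s(b(2, (3*(-4))*5), n(X))**2 = (1/((9 + (3*(-4))*5) - 4))**2 = (1/((9 - 12*5) - 4))**2 = (1/((9 - 60) - 4))**2 = (1/(-51 - 4))**2 = (1/(-55))**2 = (-1/55)**2 = 1/3025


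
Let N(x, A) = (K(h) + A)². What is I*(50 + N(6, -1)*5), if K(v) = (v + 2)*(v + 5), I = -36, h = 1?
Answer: -53820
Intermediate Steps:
K(v) = (2 + v)*(5 + v)
N(x, A) = (18 + A)² (N(x, A) = ((10 + 1² + 7*1) + A)² = ((10 + 1 + 7) + A)² = (18 + A)²)
I*(50 + N(6, -1)*5) = -36*(50 + (18 - 1)²*5) = -36*(50 + 17²*5) = -36*(50 + 289*5) = -36*(50 + 1445) = -36*1495 = -53820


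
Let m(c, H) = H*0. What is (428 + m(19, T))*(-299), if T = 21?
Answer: -127972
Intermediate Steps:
m(c, H) = 0
(428 + m(19, T))*(-299) = (428 + 0)*(-299) = 428*(-299) = -127972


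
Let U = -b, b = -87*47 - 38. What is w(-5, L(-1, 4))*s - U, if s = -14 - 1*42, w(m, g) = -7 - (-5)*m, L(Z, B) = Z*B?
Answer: -2335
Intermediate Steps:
L(Z, B) = B*Z
w(m, g) = -7 + 5*m
s = -56 (s = -14 - 42 = -56)
b = -4127 (b = -4089 - 38 = -4127)
U = 4127 (U = -1*(-4127) = 4127)
w(-5, L(-1, 4))*s - U = (-7 + 5*(-5))*(-56) - 1*4127 = (-7 - 25)*(-56) - 4127 = -32*(-56) - 4127 = 1792 - 4127 = -2335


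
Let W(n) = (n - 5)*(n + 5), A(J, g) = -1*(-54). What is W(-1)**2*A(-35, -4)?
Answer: 31104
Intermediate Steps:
A(J, g) = 54
W(n) = (-5 + n)*(5 + n)
W(-1)**2*A(-35, -4) = (-25 + (-1)**2)**2*54 = (-25 + 1)**2*54 = (-24)**2*54 = 576*54 = 31104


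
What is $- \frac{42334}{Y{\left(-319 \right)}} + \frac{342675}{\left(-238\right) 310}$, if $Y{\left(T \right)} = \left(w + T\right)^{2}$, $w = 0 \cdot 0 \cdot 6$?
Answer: $- \frac{7598870639}{1501585316} \approx -5.0606$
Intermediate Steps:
$w = 0$ ($w = 0 \cdot 6 = 0$)
$Y{\left(T \right)} = T^{2}$ ($Y{\left(T \right)} = \left(0 + T\right)^{2} = T^{2}$)
$- \frac{42334}{Y{\left(-319 \right)}} + \frac{342675}{\left(-238\right) 310} = - \frac{42334}{\left(-319\right)^{2}} + \frac{342675}{\left(-238\right) 310} = - \frac{42334}{101761} + \frac{342675}{-73780} = \left(-42334\right) \frac{1}{101761} + 342675 \left(- \frac{1}{73780}\right) = - \frac{42334}{101761} - \frac{68535}{14756} = - \frac{7598870639}{1501585316}$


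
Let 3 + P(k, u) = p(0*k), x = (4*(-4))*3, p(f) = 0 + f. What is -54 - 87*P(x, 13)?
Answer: 207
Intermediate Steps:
p(f) = f
x = -48 (x = -16*3 = -48)
P(k, u) = -3 (P(k, u) = -3 + 0*k = -3 + 0 = -3)
-54 - 87*P(x, 13) = -54 - 87*(-3) = -54 + 261 = 207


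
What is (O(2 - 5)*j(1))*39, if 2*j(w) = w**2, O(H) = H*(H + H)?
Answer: 351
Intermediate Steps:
O(H) = 2*H**2 (O(H) = H*(2*H) = 2*H**2)
j(w) = w**2/2
(O(2 - 5)*j(1))*39 = ((2*(2 - 5)**2)*((1/2)*1**2))*39 = ((2*(-3)**2)*((1/2)*1))*39 = ((2*9)*(1/2))*39 = (18*(1/2))*39 = 9*39 = 351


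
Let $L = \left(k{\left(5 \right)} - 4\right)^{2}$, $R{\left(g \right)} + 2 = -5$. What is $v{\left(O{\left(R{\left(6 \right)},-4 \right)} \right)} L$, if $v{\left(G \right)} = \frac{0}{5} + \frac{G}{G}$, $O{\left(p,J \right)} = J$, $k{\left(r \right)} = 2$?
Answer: $4$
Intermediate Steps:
$R{\left(g \right)} = -7$ ($R{\left(g \right)} = -2 - 5 = -7$)
$v{\left(G \right)} = 1$ ($v{\left(G \right)} = 0 \cdot \frac{1}{5} + 1 = 0 + 1 = 1$)
$L = 4$ ($L = \left(2 - 4\right)^{2} = \left(-2\right)^{2} = 4$)
$v{\left(O{\left(R{\left(6 \right)},-4 \right)} \right)} L = 1 \cdot 4 = 4$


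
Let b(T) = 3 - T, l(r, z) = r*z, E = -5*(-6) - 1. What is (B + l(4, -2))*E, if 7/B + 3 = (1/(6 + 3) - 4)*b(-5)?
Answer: -73051/307 ≈ -237.95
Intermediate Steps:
E = 29 (E = 30 - 1 = 29)
B = -63/307 (B = 7/(-3 + (1/(6 + 3) - 4)*(3 - 1*(-5))) = 7/(-3 + (1/9 - 4)*(3 + 5)) = 7/(-3 + (1/9 - 4)*8) = 7/(-3 - 35/9*8) = 7/(-3 - 280/9) = 7/(-307/9) = 7*(-9/307) = -63/307 ≈ -0.20521)
(B + l(4, -2))*E = (-63/307 + 4*(-2))*29 = (-63/307 - 8)*29 = -2519/307*29 = -73051/307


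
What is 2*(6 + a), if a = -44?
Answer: -76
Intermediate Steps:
2*(6 + a) = 2*(6 - 44) = 2*(-38) = -76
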